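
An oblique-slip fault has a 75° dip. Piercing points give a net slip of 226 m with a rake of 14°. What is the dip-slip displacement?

dip-slip = net slip × sin(rake) = 226 m × sin(14°) = 54.7 m

54.7 m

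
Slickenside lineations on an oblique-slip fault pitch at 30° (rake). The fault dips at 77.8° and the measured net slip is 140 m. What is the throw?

dip-slip = net slip × sin(rake) = 140 m × sin(30°) = 70 m
throw = dip-slip × sin(dip) = 70 × sin(77.8°) = 68.4 m

68.4 m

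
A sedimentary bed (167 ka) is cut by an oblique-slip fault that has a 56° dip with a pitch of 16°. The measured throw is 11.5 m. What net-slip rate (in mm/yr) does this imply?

dip-slip = throw / sin(dip) = 11.5 / sin(56°) = 13.87 m
net slip = dip-slip / sin(rake) = 13.87 / sin(16°) = 50.33 m
rate = 50.33 m / 167 ka = 0.000301 m/yr = 0.301 mm/yr

0.301 mm/yr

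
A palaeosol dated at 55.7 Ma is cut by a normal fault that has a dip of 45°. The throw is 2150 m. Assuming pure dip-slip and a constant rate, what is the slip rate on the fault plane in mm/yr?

dip-slip = throw / sin(dip) = 2150 m / sin(45°) = 3041 m
rate = 3041 m / 55.7 Ma = 0.0000546 m/yr = 0.0546 mm/yr

0.0546 mm/yr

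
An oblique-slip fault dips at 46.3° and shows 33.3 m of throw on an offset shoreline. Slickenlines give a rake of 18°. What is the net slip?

149 m

dip-slip = throw / sin(dip) = 33.3 / sin(46.3°) = 46.06 m
net slip = dip-slip / sin(rake) = 46.06 / sin(18°) = 149 m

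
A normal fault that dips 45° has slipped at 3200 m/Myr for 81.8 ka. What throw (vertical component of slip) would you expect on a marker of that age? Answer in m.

dip-slip = rate × time = 3200 m/Myr × 81.8 ka = 261.8 m
throw = dip-slip × sin(dip) = 261.8 × sin(45°) = 185 m

185 m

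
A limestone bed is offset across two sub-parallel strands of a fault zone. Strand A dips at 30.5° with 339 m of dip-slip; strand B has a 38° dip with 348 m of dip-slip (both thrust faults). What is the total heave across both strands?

heave_A = 339 × cos(30.5°) = 292.1 m
heave_B = 348 × cos(38°) = 274.2 m
total = 292.1 + 274.2 = 566 m

566 m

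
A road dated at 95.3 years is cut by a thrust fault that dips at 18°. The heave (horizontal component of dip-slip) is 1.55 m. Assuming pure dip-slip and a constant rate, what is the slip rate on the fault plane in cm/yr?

1.71 cm/yr

dip-slip = heave / cos(dip) = 1.55 m / cos(18°) = 1.630 m
rate = 1.630 m / 95.3 years = 0.0171 m/yr = 1.71 cm/yr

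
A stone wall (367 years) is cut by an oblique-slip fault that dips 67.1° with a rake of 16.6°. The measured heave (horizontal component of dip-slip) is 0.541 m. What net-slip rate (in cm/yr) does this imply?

1.33 cm/yr

dip-slip = heave / cos(dip) = 0.541 / cos(67.1°) = 1.390 m
net slip = dip-slip / sin(rake) = 1.390 / sin(16.6°) = 4.867 m
rate = 4.867 m / 367 years = 0.0133 m/yr = 1.33 cm/yr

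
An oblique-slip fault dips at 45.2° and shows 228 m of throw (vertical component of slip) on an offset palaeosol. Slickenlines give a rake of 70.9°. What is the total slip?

340 m

dip-slip = throw / sin(dip) = 228 / sin(45.2°) = 321.3 m
net slip = dip-slip / sin(rake) = 321.3 / sin(70.9°) = 340 m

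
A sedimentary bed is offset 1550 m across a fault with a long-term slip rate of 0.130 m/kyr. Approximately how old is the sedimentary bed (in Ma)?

11.9 Ma

age = offset / rate = 1550 m / (0.130 m/kyr) = 1.19e+07 yr = 11.9 Ma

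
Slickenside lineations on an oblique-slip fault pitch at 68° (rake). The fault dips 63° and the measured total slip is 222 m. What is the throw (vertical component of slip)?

183 m

dip-slip = net slip × sin(rake) = 222 m × sin(68°) = 205.8 m
throw = dip-slip × sin(dip) = 205.8 × sin(63°) = 183 m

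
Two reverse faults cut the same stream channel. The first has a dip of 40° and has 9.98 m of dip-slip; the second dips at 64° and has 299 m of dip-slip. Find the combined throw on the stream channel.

throw_A = 9.98 × sin(40°) = 6.415 m
throw_B = 299 × sin(64°) = 268.7 m
total = 6.415 + 268.7 = 275 m

275 m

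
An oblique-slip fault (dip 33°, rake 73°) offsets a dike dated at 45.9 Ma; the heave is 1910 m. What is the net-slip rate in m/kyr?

dip-slip = heave / cos(dip) = 1910 / cos(33°) = 2277 m
net slip = dip-slip / sin(rake) = 2277 / sin(73°) = 2381 m
rate = 2381 m / 45.9 Ma = 0.0000519 m/yr = 0.0519 m/kyr

0.0519 m/kyr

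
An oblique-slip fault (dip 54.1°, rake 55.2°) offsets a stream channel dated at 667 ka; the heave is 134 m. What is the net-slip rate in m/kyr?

dip-slip = heave / cos(dip) = 134 / cos(54.1°) = 228.5 m
net slip = dip-slip / sin(rake) = 228.5 / sin(55.2°) = 278.3 m
rate = 278.3 m / 667 ka = 0.000417 m/yr = 0.417 m/kyr

0.417 m/kyr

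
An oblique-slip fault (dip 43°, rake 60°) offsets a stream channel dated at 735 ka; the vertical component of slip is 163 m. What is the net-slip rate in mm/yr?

dip-slip = throw / sin(dip) = 163 / sin(43°) = 239 m
net slip = dip-slip / sin(rake) = 239 / sin(60°) = 276 m
rate = 276 m / 735 ka = 0.000375 m/yr = 0.375 mm/yr

0.375 mm/yr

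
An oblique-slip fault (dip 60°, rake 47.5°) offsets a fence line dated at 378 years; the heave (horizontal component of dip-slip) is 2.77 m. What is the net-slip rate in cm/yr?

1.99 cm/yr

dip-slip = heave / cos(dip) = 2.77 / cos(60°) = 5.540 m
net slip = dip-slip / sin(rake) = 5.540 / sin(47.5°) = 7.514 m
rate = 7.514 m / 378 years = 0.0199 m/yr = 1.99 cm/yr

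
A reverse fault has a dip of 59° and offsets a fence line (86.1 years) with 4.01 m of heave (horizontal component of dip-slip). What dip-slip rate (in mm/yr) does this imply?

dip-slip = heave / cos(dip) = 4.01 m / cos(59°) = 7.786 m
rate = 7.786 m / 86.1 years = 0.0904 m/yr = 90.4 mm/yr

90.4 mm/yr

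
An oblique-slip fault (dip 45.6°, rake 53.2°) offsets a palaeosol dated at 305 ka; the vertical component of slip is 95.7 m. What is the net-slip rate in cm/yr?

0.0548 cm/yr

dip-slip = throw / sin(dip) = 95.7 / sin(45.6°) = 133.9 m
net slip = dip-slip / sin(rake) = 133.9 / sin(53.2°) = 167.3 m
rate = 167.3 m / 305 ka = 0.000548 m/yr = 0.0548 cm/yr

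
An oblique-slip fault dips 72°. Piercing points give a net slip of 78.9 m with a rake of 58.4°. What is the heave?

dip-slip = net slip × sin(rake) = 78.9 m × sin(58.4°) = 67.20 m
heave = dip-slip × cos(dip) = 67.20 × cos(72°) = 20.8 m

20.8 m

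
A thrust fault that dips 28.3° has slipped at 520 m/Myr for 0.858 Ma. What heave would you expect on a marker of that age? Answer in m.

dip-slip = rate × time = 520 m/Myr × 0.858 Ma = 446.2 m
heave = dip-slip × cos(dip) = 446.2 × cos(28.3°) = 393 m

393 m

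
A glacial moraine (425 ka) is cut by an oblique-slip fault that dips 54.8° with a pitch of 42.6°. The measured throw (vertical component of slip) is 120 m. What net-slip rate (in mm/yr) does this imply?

dip-slip = throw / sin(dip) = 120 / sin(54.8°) = 146.9 m
net slip = dip-slip / sin(rake) = 146.9 / sin(42.6°) = 217 m
rate = 217 m / 425 ka = 0.000510 m/yr = 0.510 mm/yr

0.510 mm/yr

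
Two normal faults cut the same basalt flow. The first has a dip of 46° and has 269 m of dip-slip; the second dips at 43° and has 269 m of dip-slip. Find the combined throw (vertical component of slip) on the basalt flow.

377 m

throw_A = 269 × sin(46°) = 193.5 m
throw_B = 269 × sin(43°) = 183.5 m
total = 193.5 + 183.5 = 377 m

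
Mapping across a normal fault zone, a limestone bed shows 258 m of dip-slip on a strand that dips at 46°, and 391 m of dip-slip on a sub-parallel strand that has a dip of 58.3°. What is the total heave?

385 m

heave_A = 258 × cos(46°) = 179.2 m
heave_B = 391 × cos(58.3°) = 205.5 m
total = 179.2 + 205.5 = 385 m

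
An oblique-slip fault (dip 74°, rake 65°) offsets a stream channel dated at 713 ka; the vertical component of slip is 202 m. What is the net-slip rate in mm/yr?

0.325 mm/yr

dip-slip = throw / sin(dip) = 202 / sin(74°) = 210.1 m
net slip = dip-slip / sin(rake) = 210.1 / sin(65°) = 231.9 m
rate = 231.9 m / 713 ka = 0.000325 m/yr = 0.325 mm/yr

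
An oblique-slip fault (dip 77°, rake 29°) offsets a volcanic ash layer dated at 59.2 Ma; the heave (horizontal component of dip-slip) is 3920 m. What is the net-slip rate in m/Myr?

607 m/Myr

dip-slip = heave / cos(dip) = 3920 / cos(77°) = 17430 m
net slip = dip-slip / sin(rake) = 17430 / sin(29°) = 35940 m
rate = 35940 m / 59.2 Ma = 0.000607 m/yr = 607 m/Myr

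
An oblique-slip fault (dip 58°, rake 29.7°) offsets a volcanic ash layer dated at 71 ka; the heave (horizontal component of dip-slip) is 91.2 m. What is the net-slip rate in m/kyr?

4.89 m/kyr

dip-slip = heave / cos(dip) = 91.2 / cos(58°) = 172.1 m
net slip = dip-slip / sin(rake) = 172.1 / sin(29.7°) = 347.4 m
rate = 347.4 m / 71 ka = 0.00489 m/yr = 4.89 m/kyr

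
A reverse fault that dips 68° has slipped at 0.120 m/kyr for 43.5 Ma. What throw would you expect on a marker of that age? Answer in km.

dip-slip = rate × time = 0.120 m/kyr × 43.5 Ma = 5220 m
throw = dip-slip × sin(dip) = 5220 × sin(68°) = 4840 m = 4.84 km

4.84 km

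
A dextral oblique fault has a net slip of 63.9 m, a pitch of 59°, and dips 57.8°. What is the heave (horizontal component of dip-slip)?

dip-slip = net slip × sin(rake) = 63.9 m × sin(59°) = 54.77 m
heave = dip-slip × cos(dip) = 54.77 × cos(57.8°) = 29.2 m

29.2 m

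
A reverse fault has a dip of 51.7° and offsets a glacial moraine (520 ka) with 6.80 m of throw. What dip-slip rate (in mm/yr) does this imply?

dip-slip = throw / sin(dip) = 6.80 m / sin(51.7°) = 8.665 m
rate = 8.665 m / 520 ka = 0.0000167 m/yr = 0.0167 mm/yr

0.0167 mm/yr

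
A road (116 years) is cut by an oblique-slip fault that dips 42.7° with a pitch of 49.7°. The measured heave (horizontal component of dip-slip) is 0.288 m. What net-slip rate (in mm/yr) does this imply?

4.43 mm/yr

dip-slip = heave / cos(dip) = 0.288 / cos(42.7°) = 0.3919 m
net slip = dip-slip / sin(rake) = 0.3919 / sin(49.7°) = 0.5138 m
rate = 0.5138 m / 116 years = 0.00443 m/yr = 4.43 mm/yr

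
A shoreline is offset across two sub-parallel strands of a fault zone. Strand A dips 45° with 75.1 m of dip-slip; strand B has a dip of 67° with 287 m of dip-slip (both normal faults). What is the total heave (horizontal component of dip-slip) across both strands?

165 m

heave_A = 75.1 × cos(45°) = 53.10 m
heave_B = 287 × cos(67°) = 112.1 m
total = 53.10 + 112.1 = 165 m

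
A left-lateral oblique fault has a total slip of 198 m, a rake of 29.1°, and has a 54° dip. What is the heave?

dip-slip = net slip × sin(rake) = 198 m × sin(29.1°) = 96.29 m
heave = dip-slip × cos(dip) = 96.29 × cos(54°) = 56.6 m

56.6 m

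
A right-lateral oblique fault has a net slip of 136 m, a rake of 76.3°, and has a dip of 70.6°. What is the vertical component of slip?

dip-slip = net slip × sin(rake) = 136 m × sin(76.3°) = 132.1 m
throw = dip-slip × sin(dip) = 132.1 × sin(70.6°) = 125 m

125 m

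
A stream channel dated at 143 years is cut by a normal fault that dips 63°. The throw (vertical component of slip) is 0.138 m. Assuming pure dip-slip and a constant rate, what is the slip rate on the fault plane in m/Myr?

1080 m/Myr

dip-slip = throw / sin(dip) = 0.138 m / sin(63°) = 0.1549 m
rate = 0.1549 m / 143 years = 0.00108 m/yr = 1080 m/Myr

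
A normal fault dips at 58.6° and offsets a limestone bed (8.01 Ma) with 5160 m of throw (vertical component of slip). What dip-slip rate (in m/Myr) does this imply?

dip-slip = throw / sin(dip) = 5160 m / sin(58.6°) = 6045 m
rate = 6045 m / 8.01 Ma = 0.000755 m/yr = 755 m/Myr

755 m/Myr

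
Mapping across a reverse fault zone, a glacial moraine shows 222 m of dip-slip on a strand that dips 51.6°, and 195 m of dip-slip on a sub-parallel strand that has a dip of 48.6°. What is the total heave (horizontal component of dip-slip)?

267 m

heave_A = 222 × cos(51.6°) = 137.9 m
heave_B = 195 × cos(48.6°) = 129 m
total = 137.9 + 129 = 267 m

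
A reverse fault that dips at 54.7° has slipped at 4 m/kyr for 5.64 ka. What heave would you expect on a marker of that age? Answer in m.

13 m

dip-slip = rate × time = 4 m/kyr × 5.64 ka = 22.56 m
heave = dip-slip × cos(dip) = 22.56 × cos(54.7°) = 13 m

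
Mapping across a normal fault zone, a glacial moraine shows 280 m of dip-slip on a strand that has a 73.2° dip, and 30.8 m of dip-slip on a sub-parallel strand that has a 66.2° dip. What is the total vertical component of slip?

throw_A = 280 × sin(73.2°) = 268 m
throw_B = 30.8 × sin(66.2°) = 28.18 m
total = 268 + 28.18 = 296 m

296 m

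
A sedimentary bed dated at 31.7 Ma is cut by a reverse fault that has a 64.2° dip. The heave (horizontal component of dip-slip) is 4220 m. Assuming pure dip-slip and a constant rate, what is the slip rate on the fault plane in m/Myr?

306 m/Myr

dip-slip = heave / cos(dip) = 4220 m / cos(64.2°) = 9696 m
rate = 9696 m / 31.7 Ma = 0.000306 m/yr = 306 m/Myr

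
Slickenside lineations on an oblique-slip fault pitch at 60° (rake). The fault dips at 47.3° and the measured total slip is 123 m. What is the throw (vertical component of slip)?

dip-slip = net slip × sin(rake) = 123 m × sin(60°) = 106.5 m
throw = dip-slip × sin(dip) = 106.5 × sin(47.3°) = 78.3 m

78.3 m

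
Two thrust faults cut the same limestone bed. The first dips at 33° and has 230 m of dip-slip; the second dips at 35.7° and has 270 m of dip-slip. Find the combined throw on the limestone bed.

throw_A = 230 × sin(33°) = 125.3 m
throw_B = 270 × sin(35.7°) = 157.6 m
total = 125.3 + 157.6 = 283 m

283 m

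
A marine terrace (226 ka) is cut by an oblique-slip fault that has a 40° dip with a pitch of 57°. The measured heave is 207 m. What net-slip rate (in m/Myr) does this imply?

1430 m/Myr

dip-slip = heave / cos(dip) = 207 / cos(40°) = 270.2 m
net slip = dip-slip / sin(rake) = 270.2 / sin(57°) = 322.2 m
rate = 322.2 m / 226 ka = 0.00143 m/yr = 1430 m/Myr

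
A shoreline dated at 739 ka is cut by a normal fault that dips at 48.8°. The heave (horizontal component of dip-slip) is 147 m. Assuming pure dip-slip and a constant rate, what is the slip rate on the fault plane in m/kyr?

dip-slip = heave / cos(dip) = 147 m / cos(48.8°) = 223.2 m
rate = 223.2 m / 739 ka = 0.000302 m/yr = 0.302 m/kyr

0.302 m/kyr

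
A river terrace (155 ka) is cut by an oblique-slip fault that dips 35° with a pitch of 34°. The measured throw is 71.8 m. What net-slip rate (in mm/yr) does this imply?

1.44 mm/yr

dip-slip = throw / sin(dip) = 71.8 / sin(35°) = 125.2 m
net slip = dip-slip / sin(rake) = 125.2 / sin(34°) = 223.9 m
rate = 223.9 m / 155 ka = 0.00144 m/yr = 1.44 mm/yr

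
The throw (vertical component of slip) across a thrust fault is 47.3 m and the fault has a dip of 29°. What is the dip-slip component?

97.6 m

dip-slip = throw / sin(dip) = 47.3 / sin(29°) = 97.6 m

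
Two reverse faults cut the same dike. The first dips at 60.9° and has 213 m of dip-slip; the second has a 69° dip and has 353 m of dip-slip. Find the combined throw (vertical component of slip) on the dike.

throw_A = 213 × sin(60.9°) = 186.1 m
throw_B = 353 × sin(69°) = 329.6 m
total = 186.1 + 329.6 = 516 m

516 m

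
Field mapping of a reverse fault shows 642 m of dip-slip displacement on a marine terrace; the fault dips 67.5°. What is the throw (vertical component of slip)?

593 m

throw = dip-slip × sin(dip) = 642 m × sin(67.5°) = 593 m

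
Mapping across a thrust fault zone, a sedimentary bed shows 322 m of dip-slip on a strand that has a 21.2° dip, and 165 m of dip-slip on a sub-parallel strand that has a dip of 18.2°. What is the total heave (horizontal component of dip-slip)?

457 m

heave_A = 322 × cos(21.2°) = 300.2 m
heave_B = 165 × cos(18.2°) = 156.7 m
total = 300.2 + 156.7 = 457 m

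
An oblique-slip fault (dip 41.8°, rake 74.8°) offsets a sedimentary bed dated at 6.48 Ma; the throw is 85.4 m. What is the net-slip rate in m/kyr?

0.0205 m/kyr

dip-slip = throw / sin(dip) = 85.4 / sin(41.8°) = 128.1 m
net slip = dip-slip / sin(rake) = 128.1 / sin(74.8°) = 132.8 m
rate = 132.8 m / 6.48 Ma = 0.0000205 m/yr = 0.0205 m/kyr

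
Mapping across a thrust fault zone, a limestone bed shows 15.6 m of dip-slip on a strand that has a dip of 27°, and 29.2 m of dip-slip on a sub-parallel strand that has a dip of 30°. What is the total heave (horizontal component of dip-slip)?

39.2 m

heave_A = 15.6 × cos(27°) = 13.90 m
heave_B = 29.2 × cos(30°) = 25.29 m
total = 13.90 + 25.29 = 39.2 m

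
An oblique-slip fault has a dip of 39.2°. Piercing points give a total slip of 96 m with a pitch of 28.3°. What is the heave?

35.3 m

dip-slip = net slip × sin(rake) = 96 m × sin(28.3°) = 45.51 m
heave = dip-slip × cos(dip) = 45.51 × cos(39.2°) = 35.3 m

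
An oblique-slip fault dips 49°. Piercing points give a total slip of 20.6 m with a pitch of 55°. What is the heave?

dip-slip = net slip × sin(rake) = 20.6 m × sin(55°) = 16.87 m
heave = dip-slip × cos(dip) = 16.87 × cos(49°) = 11.1 m

11.1 m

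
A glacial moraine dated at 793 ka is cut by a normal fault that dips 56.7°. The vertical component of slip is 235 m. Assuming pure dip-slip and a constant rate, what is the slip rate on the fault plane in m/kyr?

0.355 m/kyr

dip-slip = throw / sin(dip) = 235 m / sin(56.7°) = 281.2 m
rate = 281.2 m / 793 ka = 0.000355 m/yr = 0.355 m/kyr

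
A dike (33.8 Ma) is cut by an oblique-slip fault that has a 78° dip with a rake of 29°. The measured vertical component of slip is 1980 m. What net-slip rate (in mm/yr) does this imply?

dip-slip = throw / sin(dip) = 1980 / sin(78°) = 2024 m
net slip = dip-slip / sin(rake) = 2024 / sin(29°) = 4175 m
rate = 4175 m / 33.8 Ma = 0.000124 m/yr = 0.124 mm/yr

0.124 mm/yr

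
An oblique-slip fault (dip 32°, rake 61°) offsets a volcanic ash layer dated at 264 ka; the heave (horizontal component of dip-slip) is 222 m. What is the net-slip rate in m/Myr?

dip-slip = heave / cos(dip) = 222 / cos(32°) = 261.8 m
net slip = dip-slip / sin(rake) = 261.8 / sin(61°) = 299.3 m
rate = 299.3 m / 264 ka = 0.00113 m/yr = 1130 m/Myr

1130 m/Myr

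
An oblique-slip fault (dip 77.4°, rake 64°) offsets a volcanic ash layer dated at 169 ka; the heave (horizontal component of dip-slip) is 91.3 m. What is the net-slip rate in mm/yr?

dip-slip = heave / cos(dip) = 91.3 / cos(77.4°) = 418.5 m
net slip = dip-slip / sin(rake) = 418.5 / sin(64°) = 465.7 m
rate = 465.7 m / 169 ka = 0.00276 m/yr = 2.76 mm/yr

2.76 mm/yr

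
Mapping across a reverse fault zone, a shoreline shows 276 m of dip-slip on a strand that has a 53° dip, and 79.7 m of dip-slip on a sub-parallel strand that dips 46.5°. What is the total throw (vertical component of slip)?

278 m

throw_A = 276 × sin(53°) = 220.4 m
throw_B = 79.7 × sin(46.5°) = 57.81 m
total = 220.4 + 57.81 = 278 m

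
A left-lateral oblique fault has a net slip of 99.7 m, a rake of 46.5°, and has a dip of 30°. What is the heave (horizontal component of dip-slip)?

62.6 m

dip-slip = net slip × sin(rake) = 99.7 m × sin(46.5°) = 72.32 m
heave = dip-slip × cos(dip) = 72.32 × cos(30°) = 62.6 m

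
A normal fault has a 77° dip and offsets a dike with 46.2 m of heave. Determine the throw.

200 m

throw = heave × tan(dip) = 46.2 × tan(77°) = 200 m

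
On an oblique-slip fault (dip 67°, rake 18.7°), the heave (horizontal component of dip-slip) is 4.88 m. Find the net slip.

dip-slip = heave / cos(dip) = 4.88 / cos(67°) = 12.49 m
net slip = dip-slip / sin(rake) = 12.49 / sin(18.7°) = 39 m

39 m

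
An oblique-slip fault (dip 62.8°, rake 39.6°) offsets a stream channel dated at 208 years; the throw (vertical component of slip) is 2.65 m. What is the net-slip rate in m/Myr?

22500 m/Myr

dip-slip = throw / sin(dip) = 2.65 / sin(62.8°) = 2.979 m
net slip = dip-slip / sin(rake) = 2.979 / sin(39.6°) = 4.674 m
rate = 4.674 m / 208 years = 0.0225 m/yr = 22500 m/Myr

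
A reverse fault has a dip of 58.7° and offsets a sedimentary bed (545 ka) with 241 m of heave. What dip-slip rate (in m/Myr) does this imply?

dip-slip = heave / cos(dip) = 241 m / cos(58.7°) = 463.9 m
rate = 463.9 m / 545 ka = 0.000851 m/yr = 851 m/Myr

851 m/Myr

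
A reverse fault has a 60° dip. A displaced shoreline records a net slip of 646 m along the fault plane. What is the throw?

throw = dip-slip × sin(dip) = 646 m × sin(60°) = 559 m

559 m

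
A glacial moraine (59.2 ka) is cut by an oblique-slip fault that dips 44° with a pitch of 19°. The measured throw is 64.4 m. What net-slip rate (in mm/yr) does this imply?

dip-slip = throw / sin(dip) = 64.4 / sin(44°) = 92.71 m
net slip = dip-slip / sin(rake) = 92.71 / sin(19°) = 284.8 m
rate = 284.8 m / 59.2 ka = 0.00481 m/yr = 4.81 mm/yr

4.81 mm/yr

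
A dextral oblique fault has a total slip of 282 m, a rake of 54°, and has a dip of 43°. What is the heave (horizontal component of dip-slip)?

dip-slip = net slip × sin(rake) = 282 m × sin(54°) = 228.1 m
heave = dip-slip × cos(dip) = 228.1 × cos(43°) = 167 m

167 m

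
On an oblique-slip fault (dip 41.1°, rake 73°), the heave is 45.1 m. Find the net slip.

dip-slip = heave / cos(dip) = 45.1 / cos(41.1°) = 59.85 m
net slip = dip-slip / sin(rake) = 59.85 / sin(73°) = 62.6 m

62.6 m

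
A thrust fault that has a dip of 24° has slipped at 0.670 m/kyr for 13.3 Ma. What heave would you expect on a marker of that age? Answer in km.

dip-slip = rate × time = 0.670 m/kyr × 13.3 Ma = 8911 m
heave = dip-slip × cos(dip) = 8911 × cos(24°) = 8140 m = 8.14 km

8.14 km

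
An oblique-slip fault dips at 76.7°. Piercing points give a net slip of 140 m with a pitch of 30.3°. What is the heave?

dip-slip = net slip × sin(rake) = 140 m × sin(30.3°) = 70.63 m
heave = dip-slip × cos(dip) = 70.63 × cos(76.7°) = 16.2 m

16.2 m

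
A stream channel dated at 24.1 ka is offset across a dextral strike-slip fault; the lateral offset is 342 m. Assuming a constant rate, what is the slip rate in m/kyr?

14.2 m/kyr

rate = 342 m / 24.1 ka = 0.0142 m/yr = 14.2 m/kyr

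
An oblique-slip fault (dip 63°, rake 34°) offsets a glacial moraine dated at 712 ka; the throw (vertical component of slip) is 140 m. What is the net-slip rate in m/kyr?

dip-slip = throw / sin(dip) = 140 / sin(63°) = 157.1 m
net slip = dip-slip / sin(rake) = 157.1 / sin(34°) = 281 m
rate = 281 m / 712 ka = 0.000395 m/yr = 0.395 m/kyr

0.395 m/kyr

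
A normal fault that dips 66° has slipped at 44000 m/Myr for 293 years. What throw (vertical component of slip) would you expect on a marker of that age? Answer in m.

dip-slip = rate × time = 44000 m/Myr × 293 years = 12.89 m
throw = dip-slip × sin(dip) = 12.89 × sin(66°) = 11.8 m

11.8 m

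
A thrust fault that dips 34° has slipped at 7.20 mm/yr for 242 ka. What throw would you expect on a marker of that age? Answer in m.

974 m

dip-slip = rate × time = 7.20 mm/yr × 242 ka = 1742 m
throw = dip-slip × sin(dip) = 1742 × sin(34°) = 974 m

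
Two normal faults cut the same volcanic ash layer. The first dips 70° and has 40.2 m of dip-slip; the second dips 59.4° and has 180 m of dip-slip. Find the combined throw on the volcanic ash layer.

throw_A = 40.2 × sin(70°) = 37.78 m
throw_B = 180 × sin(59.4°) = 154.9 m
total = 37.78 + 154.9 = 193 m

193 m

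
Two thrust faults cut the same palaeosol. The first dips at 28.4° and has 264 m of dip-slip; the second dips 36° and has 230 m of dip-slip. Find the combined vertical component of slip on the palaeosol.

throw_A = 264 × sin(28.4°) = 125.6 m
throw_B = 230 × sin(36°) = 135.2 m
total = 125.6 + 135.2 = 261 m

261 m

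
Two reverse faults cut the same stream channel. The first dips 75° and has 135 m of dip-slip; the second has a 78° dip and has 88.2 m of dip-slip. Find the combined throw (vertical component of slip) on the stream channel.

throw_A = 135 × sin(75°) = 130.4 m
throw_B = 88.2 × sin(78°) = 86.27 m
total = 130.4 + 86.27 = 217 m

217 m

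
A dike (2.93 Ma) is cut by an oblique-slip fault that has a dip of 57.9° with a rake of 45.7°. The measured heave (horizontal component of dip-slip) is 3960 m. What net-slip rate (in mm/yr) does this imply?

dip-slip = heave / cos(dip) = 3960 / cos(57.9°) = 7452 m
net slip = dip-slip / sin(rake) = 7452 / sin(45.7°) = 10410 m
rate = 10410 m / 2.93 Ma = 0.00355 m/yr = 3.55 mm/yr

3.55 mm/yr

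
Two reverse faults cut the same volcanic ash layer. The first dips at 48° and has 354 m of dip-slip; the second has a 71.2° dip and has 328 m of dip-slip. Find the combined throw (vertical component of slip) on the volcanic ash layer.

574 m

throw_A = 354 × sin(48°) = 263.1 m
throw_B = 328 × sin(71.2°) = 310.5 m
total = 263.1 + 310.5 = 574 m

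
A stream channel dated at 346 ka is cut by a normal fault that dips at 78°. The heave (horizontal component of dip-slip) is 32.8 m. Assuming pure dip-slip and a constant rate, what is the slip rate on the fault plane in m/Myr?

dip-slip = heave / cos(dip) = 32.8 m / cos(78°) = 157.8 m
rate = 157.8 m / 346 ka = 0.000456 m/yr = 456 m/Myr

456 m/Myr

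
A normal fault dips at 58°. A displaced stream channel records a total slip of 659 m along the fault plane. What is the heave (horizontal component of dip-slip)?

349 m

heave = dip-slip × cos(dip) = 659 m × cos(58°) = 349 m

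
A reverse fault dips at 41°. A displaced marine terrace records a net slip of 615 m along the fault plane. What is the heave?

464 m

heave = dip-slip × cos(dip) = 615 m × cos(41°) = 464 m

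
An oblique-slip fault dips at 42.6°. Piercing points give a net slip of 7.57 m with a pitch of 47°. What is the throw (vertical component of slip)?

dip-slip = net slip × sin(rake) = 7.57 m × sin(47°) = 5.536 m
throw = dip-slip × sin(dip) = 5.536 × sin(42.6°) = 3.75 m

3.75 m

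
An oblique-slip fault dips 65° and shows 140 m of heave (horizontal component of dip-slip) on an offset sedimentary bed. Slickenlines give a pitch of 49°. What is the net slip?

dip-slip = heave / cos(dip) = 140 / cos(65°) = 331.3 m
net slip = dip-slip / sin(rake) = 331.3 / sin(49°) = 439 m

439 m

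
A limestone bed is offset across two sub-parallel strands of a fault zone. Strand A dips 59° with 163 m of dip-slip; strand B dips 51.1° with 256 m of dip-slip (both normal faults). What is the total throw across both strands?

339 m

throw_A = 163 × sin(59°) = 139.7 m
throw_B = 256 × sin(51.1°) = 199.2 m
total = 139.7 + 199.2 = 339 m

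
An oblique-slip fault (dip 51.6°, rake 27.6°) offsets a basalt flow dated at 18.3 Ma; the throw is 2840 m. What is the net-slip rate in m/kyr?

0.427 m/kyr

dip-slip = throw / sin(dip) = 2840 / sin(51.6°) = 3624 m
net slip = dip-slip / sin(rake) = 3624 / sin(27.6°) = 7822 m
rate = 7822 m / 18.3 Ma = 0.000427 m/yr = 0.427 m/kyr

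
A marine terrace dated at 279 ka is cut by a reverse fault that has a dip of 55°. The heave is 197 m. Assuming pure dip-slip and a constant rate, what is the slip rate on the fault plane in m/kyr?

dip-slip = heave / cos(dip) = 197 m / cos(55°) = 343.5 m
rate = 343.5 m / 279 ka = 0.00123 m/yr = 1.23 m/kyr

1.23 m/kyr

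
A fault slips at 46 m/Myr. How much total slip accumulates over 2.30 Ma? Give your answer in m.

106 m

slip = rate × time = 46 m/Myr × 2.30 Ma = 106 m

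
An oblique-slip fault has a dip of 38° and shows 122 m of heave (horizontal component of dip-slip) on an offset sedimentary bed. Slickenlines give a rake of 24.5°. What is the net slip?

dip-slip = heave / cos(dip) = 122 / cos(38°) = 154.8 m
net slip = dip-slip / sin(rake) = 154.8 / sin(24.5°) = 373 m

373 m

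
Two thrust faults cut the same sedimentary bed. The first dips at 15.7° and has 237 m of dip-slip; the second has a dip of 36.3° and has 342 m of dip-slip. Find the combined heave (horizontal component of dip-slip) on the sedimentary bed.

heave_A = 237 × cos(15.7°) = 228.2 m
heave_B = 342 × cos(36.3°) = 275.6 m
total = 228.2 + 275.6 = 504 m

504 m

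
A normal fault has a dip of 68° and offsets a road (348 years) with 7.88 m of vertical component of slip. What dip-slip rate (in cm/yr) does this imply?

2.44 cm/yr

dip-slip = throw / sin(dip) = 7.88 m / sin(68°) = 8.499 m
rate = 8.499 m / 348 years = 0.0244 m/yr = 2.44 cm/yr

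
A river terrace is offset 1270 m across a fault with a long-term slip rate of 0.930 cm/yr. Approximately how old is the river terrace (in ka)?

age = offset / rate = 1270 m / (0.930 cm/yr) = 137000 yr = 137 ka

137 ka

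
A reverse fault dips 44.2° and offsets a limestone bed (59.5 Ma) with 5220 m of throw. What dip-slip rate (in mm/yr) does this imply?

dip-slip = throw / sin(dip) = 5220 m / sin(44.2°) = 7487 m
rate = 7487 m / 59.5 Ma = 0.000126 m/yr = 0.126 mm/yr

0.126 mm/yr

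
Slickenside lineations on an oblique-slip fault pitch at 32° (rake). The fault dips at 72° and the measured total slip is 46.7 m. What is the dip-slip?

dip-slip = net slip × sin(rake) = 46.7 m × sin(32°) = 24.7 m

24.7 m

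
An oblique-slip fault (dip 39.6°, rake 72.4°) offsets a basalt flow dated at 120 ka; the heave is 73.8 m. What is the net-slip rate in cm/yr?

0.0837 cm/yr

dip-slip = heave / cos(dip) = 73.8 / cos(39.6°) = 95.78 m
net slip = dip-slip / sin(rake) = 95.78 / sin(72.4°) = 100.5 m
rate = 100.5 m / 120 ka = 0.000837 m/yr = 0.0837 cm/yr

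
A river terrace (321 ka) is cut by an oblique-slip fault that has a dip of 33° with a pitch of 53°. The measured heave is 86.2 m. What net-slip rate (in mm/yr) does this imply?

dip-slip = heave / cos(dip) = 86.2 / cos(33°) = 102.8 m
net slip = dip-slip / sin(rake) = 102.8 / sin(53°) = 128.7 m
rate = 128.7 m / 321 ka = 0.000401 m/yr = 0.401 mm/yr

0.401 mm/yr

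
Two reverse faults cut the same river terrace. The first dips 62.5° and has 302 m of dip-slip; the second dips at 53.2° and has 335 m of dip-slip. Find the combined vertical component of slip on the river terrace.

throw_A = 302 × sin(62.5°) = 267.9 m
throw_B = 335 × sin(53.2°) = 268.2 m
total = 267.9 + 268.2 = 536 m

536 m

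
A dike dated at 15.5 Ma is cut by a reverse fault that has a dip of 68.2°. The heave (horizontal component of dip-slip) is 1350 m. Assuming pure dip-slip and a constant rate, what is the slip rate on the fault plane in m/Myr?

235 m/Myr

dip-slip = heave / cos(dip) = 1350 m / cos(68.2°) = 3635 m
rate = 3635 m / 15.5 Ma = 0.000235 m/yr = 235 m/Myr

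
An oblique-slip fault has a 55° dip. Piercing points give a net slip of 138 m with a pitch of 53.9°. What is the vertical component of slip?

91.3 m

dip-slip = net slip × sin(rake) = 138 m × sin(53.9°) = 111.5 m
throw = dip-slip × sin(dip) = 111.5 × sin(55°) = 91.3 m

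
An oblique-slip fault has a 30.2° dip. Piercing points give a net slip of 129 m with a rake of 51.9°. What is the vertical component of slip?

51.1 m

dip-slip = net slip × sin(rake) = 129 m × sin(51.9°) = 101.5 m
throw = dip-slip × sin(dip) = 101.5 × sin(30.2°) = 51.1 m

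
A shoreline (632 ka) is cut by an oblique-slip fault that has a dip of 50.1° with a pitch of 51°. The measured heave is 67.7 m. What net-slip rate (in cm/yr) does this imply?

dip-slip = heave / cos(dip) = 67.7 / cos(50.1°) = 105.5 m
net slip = dip-slip / sin(rake) = 105.5 / sin(51°) = 135.8 m
rate = 135.8 m / 632 ka = 0.000215 m/yr = 0.0215 cm/yr

0.0215 cm/yr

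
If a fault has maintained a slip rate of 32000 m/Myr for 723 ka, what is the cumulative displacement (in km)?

23.1 km

slip = rate × time = 32000 m/Myr × 723 ka = 23100 m = 23.1 km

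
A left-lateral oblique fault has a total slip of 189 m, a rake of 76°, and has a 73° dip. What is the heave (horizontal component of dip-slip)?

dip-slip = net slip × sin(rake) = 189 m × sin(76°) = 183.4 m
heave = dip-slip × cos(dip) = 183.4 × cos(73°) = 53.6 m

53.6 m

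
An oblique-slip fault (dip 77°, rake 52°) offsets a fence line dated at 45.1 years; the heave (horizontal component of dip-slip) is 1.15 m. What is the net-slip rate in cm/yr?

dip-slip = heave / cos(dip) = 1.15 / cos(77°) = 5.112 m
net slip = dip-slip / sin(rake) = 5.112 / sin(52°) = 6.488 m
rate = 6.488 m / 45.1 years = 0.144 m/yr = 14.4 cm/yr

14.4 cm/yr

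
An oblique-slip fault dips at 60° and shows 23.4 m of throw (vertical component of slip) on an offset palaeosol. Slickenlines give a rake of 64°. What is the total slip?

dip-slip = throw / sin(dip) = 23.4 / sin(60°) = 27.02 m
net slip = dip-slip / sin(rake) = 27.02 / sin(64°) = 30.1 m

30.1 m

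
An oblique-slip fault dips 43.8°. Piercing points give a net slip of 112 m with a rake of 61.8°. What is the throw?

dip-slip = net slip × sin(rake) = 112 m × sin(61.8°) = 98.71 m
throw = dip-slip × sin(dip) = 98.71 × sin(43.8°) = 68.3 m

68.3 m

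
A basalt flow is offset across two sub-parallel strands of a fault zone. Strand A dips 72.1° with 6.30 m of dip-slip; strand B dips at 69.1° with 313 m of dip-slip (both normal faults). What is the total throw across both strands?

throw_A = 6.30 × sin(72.1°) = 5.995 m
throw_B = 313 × sin(69.1°) = 292.4 m
total = 5.995 + 292.4 = 298 m

298 m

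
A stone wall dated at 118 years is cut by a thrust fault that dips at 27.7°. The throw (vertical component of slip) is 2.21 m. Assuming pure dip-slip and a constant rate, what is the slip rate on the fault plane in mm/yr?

dip-slip = throw / sin(dip) = 2.21 m / sin(27.7°) = 4.754 m
rate = 4.754 m / 118 years = 0.0403 m/yr = 40.3 mm/yr

40.3 mm/yr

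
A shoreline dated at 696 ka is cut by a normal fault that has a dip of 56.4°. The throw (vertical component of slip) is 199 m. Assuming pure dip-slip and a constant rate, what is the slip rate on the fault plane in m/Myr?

343 m/Myr

dip-slip = throw / sin(dip) = 199 m / sin(56.4°) = 238.9 m
rate = 238.9 m / 696 ka = 0.000343 m/yr = 343 m/Myr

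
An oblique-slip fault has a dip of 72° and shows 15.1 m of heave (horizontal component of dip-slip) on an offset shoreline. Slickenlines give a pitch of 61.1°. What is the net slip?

55.8 m

dip-slip = heave / cos(dip) = 15.1 / cos(72°) = 48.86 m
net slip = dip-slip / sin(rake) = 48.86 / sin(61.1°) = 55.8 m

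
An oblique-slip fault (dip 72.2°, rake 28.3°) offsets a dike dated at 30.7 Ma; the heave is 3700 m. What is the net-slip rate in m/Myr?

dip-slip = heave / cos(dip) = 3700 / cos(72.2°) = 12100 m
net slip = dip-slip / sin(rake) = 12100 / sin(28.3°) = 25530 m
rate = 25530 m / 30.7 Ma = 0.000832 m/yr = 832 m/Myr

832 m/Myr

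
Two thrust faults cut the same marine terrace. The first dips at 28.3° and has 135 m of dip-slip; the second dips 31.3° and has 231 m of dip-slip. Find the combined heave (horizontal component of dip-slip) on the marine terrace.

316 m

heave_A = 135 × cos(28.3°) = 118.9 m
heave_B = 231 × cos(31.3°) = 197.4 m
total = 118.9 + 197.4 = 316 m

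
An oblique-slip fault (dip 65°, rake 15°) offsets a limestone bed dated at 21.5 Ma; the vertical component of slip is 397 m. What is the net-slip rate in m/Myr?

78.7 m/Myr

dip-slip = throw / sin(dip) = 397 / sin(65°) = 438 m
net slip = dip-slip / sin(rake) = 438 / sin(15°) = 1692 m
rate = 1692 m / 21.5 Ma = 0.0000787 m/yr = 78.7 m/Myr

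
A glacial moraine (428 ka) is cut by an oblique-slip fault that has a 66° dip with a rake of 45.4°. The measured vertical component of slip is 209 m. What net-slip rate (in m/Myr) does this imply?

751 m/Myr

dip-slip = throw / sin(dip) = 209 / sin(66°) = 228.8 m
net slip = dip-slip / sin(rake) = 228.8 / sin(45.4°) = 321.3 m
rate = 321.3 m / 428 ka = 0.000751 m/yr = 751 m/Myr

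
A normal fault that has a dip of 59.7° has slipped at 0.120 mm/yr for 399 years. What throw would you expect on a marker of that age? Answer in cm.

dip-slip = rate × time = 0.120 mm/yr × 399 years = 0.04788 m
throw = dip-slip × sin(dip) = 0.04788 × sin(59.7°) = 0.0413 m = 4.13 cm

4.13 cm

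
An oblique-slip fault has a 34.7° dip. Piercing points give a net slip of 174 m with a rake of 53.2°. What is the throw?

dip-slip = net slip × sin(rake) = 174 m × sin(53.2°) = 139.3 m
throw = dip-slip × sin(dip) = 139.3 × sin(34.7°) = 79.3 m

79.3 m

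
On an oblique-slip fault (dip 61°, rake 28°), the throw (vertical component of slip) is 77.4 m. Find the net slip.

189 m

dip-slip = throw / sin(dip) = 77.4 / sin(61°) = 88.50 m
net slip = dip-slip / sin(rake) = 88.50 / sin(28°) = 189 m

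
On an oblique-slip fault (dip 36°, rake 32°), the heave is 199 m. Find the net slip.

464 m

dip-slip = heave / cos(dip) = 199 / cos(36°) = 246 m
net slip = dip-slip / sin(rake) = 246 / sin(32°) = 464 m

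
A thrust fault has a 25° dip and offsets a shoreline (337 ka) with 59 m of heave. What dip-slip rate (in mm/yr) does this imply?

dip-slip = heave / cos(dip) = 59 m / cos(25°) = 65.10 m
rate = 65.10 m / 337 ka = 0.000193 m/yr = 0.193 mm/yr

0.193 mm/yr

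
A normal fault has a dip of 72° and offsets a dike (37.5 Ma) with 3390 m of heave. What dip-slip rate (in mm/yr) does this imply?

0.293 mm/yr

dip-slip = heave / cos(dip) = 3390 m / cos(72°) = 10970 m
rate = 10970 m / 37.5 Ma = 0.000293 m/yr = 0.293 mm/yr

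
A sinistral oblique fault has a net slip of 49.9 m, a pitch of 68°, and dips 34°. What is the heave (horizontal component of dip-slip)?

38.4 m

dip-slip = net slip × sin(rake) = 49.9 m × sin(68°) = 46.27 m
heave = dip-slip × cos(dip) = 46.27 × cos(34°) = 38.4 m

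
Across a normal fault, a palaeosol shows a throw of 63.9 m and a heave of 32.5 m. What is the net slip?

71.7 m

net slip = √(throw² + heave²) = √(63.9² + 32.5²) = 71.7 m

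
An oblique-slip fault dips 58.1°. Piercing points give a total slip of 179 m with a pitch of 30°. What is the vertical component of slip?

dip-slip = net slip × sin(rake) = 179 m × sin(30°) = 89.50 m
throw = dip-slip × sin(dip) = 89.50 × sin(58.1°) = 76 m

76 m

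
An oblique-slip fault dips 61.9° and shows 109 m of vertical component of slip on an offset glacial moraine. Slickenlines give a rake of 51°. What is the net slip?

159 m

dip-slip = throw / sin(dip) = 109 / sin(61.9°) = 123.6 m
net slip = dip-slip / sin(rake) = 123.6 / sin(51°) = 159 m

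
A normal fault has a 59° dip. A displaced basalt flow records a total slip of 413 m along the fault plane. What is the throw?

throw = dip-slip × sin(dip) = 413 m × sin(59°) = 354 m

354 m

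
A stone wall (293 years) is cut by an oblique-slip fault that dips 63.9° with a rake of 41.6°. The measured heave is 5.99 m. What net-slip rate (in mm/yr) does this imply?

70 mm/yr

dip-slip = heave / cos(dip) = 5.99 / cos(63.9°) = 13.62 m
net slip = dip-slip / sin(rake) = 13.62 / sin(41.6°) = 20.51 m
rate = 20.51 m / 293 years = 0.0700 m/yr = 70 mm/yr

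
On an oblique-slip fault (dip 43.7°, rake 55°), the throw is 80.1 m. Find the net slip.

142 m

dip-slip = throw / sin(dip) = 80.1 / sin(43.7°) = 115.9 m
net slip = dip-slip / sin(rake) = 115.9 / sin(55°) = 142 m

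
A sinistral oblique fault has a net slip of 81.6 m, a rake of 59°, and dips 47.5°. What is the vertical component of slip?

51.6 m

dip-slip = net slip × sin(rake) = 81.6 m × sin(59°) = 69.94 m
throw = dip-slip × sin(dip) = 69.94 × sin(47.5°) = 51.6 m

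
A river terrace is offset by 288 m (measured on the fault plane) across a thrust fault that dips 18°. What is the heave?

heave = dip-slip × cos(dip) = 288 m × cos(18°) = 274 m

274 m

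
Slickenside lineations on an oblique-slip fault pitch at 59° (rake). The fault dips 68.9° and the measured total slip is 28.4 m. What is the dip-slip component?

24.3 m

dip-slip = net slip × sin(rake) = 28.4 m × sin(59°) = 24.3 m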